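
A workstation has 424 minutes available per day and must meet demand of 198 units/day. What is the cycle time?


Cycle time = available time / demand
= 424 / 198
= 2.14 min/unit


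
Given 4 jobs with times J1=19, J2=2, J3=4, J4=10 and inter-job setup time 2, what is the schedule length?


Makespan = Σ processing + (n-1) × setup
= (19 + 2 + 4 + 10) + (4-1)×2
= 35 + 6
= 41 time units


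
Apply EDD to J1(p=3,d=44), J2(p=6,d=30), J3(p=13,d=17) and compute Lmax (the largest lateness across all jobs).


EDD order: J3 → J2 → J1
Completion and lateness:
  J3: C=13, d=17, L=13-17=-4
  J2: C=19, d=30, L=19-30=-11
  J1: C=22, d=44, L=22-44=-22
Lmax = max(-4, -11, -22)
= -4


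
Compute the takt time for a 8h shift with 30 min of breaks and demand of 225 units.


Available = 8×60 - 30 = 450 min
Takt time = 450 / 225
= 2.00 min/unit


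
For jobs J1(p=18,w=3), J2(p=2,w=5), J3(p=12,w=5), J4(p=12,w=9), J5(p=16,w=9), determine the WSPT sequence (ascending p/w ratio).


WSPT (Smith's rule): sort by p/w ascending
  J2: p/w = 2/5 = 0.400
  J4: p/w = 12/9 = 1.333
  J5: p/w = 16/9 = 1.778
  J3: p/w = 12/5 = 2.400
  J1: p/w = 18/3 = 6.000
Order: J2 → J4 → J5 → J3 → J1


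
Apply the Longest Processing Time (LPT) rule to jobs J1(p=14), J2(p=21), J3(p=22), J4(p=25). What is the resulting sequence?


LPT: sort by longest processing time first
  J4: p=25
  J3: p=22
  J2: p=21
  J1: p=14
Order: J4 → J3 → J2 → J1


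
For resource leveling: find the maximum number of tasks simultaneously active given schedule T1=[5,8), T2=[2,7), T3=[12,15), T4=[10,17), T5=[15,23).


Check each time point for overlaps:
  t=5: 2 tasks active (T1, T2)
Max concurrent = 2


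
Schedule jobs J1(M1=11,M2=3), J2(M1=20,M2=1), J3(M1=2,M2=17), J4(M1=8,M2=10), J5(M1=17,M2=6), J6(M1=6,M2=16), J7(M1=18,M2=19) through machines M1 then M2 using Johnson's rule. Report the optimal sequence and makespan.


Johnson's rule:
Group 1 (M1≤M2, sort by M1): ['J3', 'J6', 'J4', 'J7']
Group 2 (M1>M2, sort desc M2): ['J5', 'J1', 'J2']
Sequence: J3 → J6 → J4 → J7 → J5 → J1 → J2
Makespan calculation:
  J3: M1 done=2, M2 done=19
  J6: M1 done=8, M2 done=35
  J4: M1 done=16, M2 done=45
  J7: M1 done=34, M2 done=64
  J5: M1 done=51, M2 done=70
  J1: M1 done=62, M2 done=73
  J2: M1 done=82, M2 done=83
= Sequence: J3 → J6 → J4 → J7 → J5 → J1 → J2, Makespan: 83


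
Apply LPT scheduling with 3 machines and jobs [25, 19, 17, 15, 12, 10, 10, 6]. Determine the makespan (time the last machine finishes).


Jobs (LPT sorted): [25, 19, 17, 15, 12, 10, 10, 6]
Machines: 3
  J=25 → Machine 1 (load: 0+25=25)
  J=19 → Machine 2 (load: 0+19=19)
  J=17 → Machine 3 (load: 0+17=17)
  J=15 → Machine 3 (load: 17+15=32)
  J=12 → Machine 2 (load: 19+12=31)
  J=10 → Machine 1 (load: 25+10=35)
  J=10 → Machine 2 (load: 31+10=41)
  J=6 → Machine 3 (load: 32+6=38)
Machine loads: [35, 41, 38]
Makespan = max = 41 time units


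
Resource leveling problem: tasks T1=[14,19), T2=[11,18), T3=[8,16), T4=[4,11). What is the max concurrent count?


Check each time point for overlaps:
  t=14: 3 tasks active (T1, T2, T3)
Max concurrent = 3


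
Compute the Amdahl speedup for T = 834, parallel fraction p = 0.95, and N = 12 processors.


Amdahl's law: T_p = T × ((1-p) + p/N)
= 834 × ((1-0.95) + 0.95/12)
= 834 × (0.05 + 0.0792)
= 834 × 0.1292
= 107.73
Speedup = 834/107.73
= 7.74×


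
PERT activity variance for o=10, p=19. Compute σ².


σ² = ((p - o) / 6)² = (p - o)² / 36
= (19 - 10)² / 36
= 9² / 36
= 81 / 36
= 2.2500


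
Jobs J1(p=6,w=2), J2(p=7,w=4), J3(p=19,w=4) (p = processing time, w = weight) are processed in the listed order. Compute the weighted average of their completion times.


Completion times:
  J1: C=6, w×C=2×6=12
  J2: C=13, w×C=4×13=52
  J3: C=32, w×C=4×32=128
Sum w×C = 192
Sum w = 10
Weighted avg = 192/10
= 19.20


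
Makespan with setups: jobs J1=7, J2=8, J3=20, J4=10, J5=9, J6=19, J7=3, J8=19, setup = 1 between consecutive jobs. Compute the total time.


Makespan = Σ processing + (n-1) × setup
= (7 + 8 + 20 + 10 + 9 + 19 + 3 + 19) + (8-1)×1
= 95 + 7
= 102 time units


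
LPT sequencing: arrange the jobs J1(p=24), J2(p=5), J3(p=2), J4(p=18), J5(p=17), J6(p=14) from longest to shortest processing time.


LPT: sort by longest processing time first
  J1: p=24
  J4: p=18
  J5: p=17
  J6: p=14
  J2: p=5
  J3: p=2
Order: J1 → J4 → J5 → J6 → J2 → J3


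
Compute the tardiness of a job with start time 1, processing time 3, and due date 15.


Completion = start + processing = 1 + 3 = 4
Tardiness = max(0, C - d) = max(0, 4 - 15)
= max(0, -11)
= 0


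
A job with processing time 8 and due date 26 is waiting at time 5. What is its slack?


Slack = due - current_time - processing
= 26 - 5 - 8
= 13


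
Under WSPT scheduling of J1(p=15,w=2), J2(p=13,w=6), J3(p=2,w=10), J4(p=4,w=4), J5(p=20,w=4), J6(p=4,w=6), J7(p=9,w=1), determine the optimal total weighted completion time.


WSPT order (by p/w): J3 → J6 → J4 → J2 → J5 → J1 → J7
  J3: C=2, w·C=10×2=20
  J6: C=6, w·C=6×6=36
  J4: C=10, w·C=4×10=40
  J2: C=23, w·C=6×23=138
  J5: C=43, w·C=4×43=172
  J1: C=58, w·C=2×58=116
  J7: C=67, w·C=1×67=67
Σ w·C = 589
= 589


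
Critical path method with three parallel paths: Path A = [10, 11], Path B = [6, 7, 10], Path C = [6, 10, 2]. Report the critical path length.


Path A: 10 + 11 = 21
Path B: 6 + 7 + 10 = 23
Path C: 6 + 10 + 2 = 18
Critical path = longest = max(21, 23, 18)
= 23 (Path B)


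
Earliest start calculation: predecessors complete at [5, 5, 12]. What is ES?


ES = max of all predecessor completion times
Predecessors: [5, 5, 12]
ES = max(5, 5, 12)
= 12


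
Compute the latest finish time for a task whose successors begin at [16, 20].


LF = min of all successor start times
Successors start at: [16, 20]
LF = min(16, 20)
= 16


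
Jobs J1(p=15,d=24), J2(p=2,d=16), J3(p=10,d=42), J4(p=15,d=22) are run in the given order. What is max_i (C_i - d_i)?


Lateness per job (L = C - d):
  J1: C=15, d=24, L=-9
  J2: C=17, d=16, L=1
  J3: C=27, d=42, L=-15
  J4: C=42, d=22, L=20
Lmax = max(-9, 1, -15, 20)
= 20


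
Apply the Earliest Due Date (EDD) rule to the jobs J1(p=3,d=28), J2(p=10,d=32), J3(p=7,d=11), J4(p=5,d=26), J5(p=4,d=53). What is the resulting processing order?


EDD: sort by earliest due date
  J3: d=11, p=7
  J4: d=26, p=5
  J1: d=28, p=3
  J2: d=32, p=10
  J5: d=53, p=4
Order: J3 → J4 → J1 → J2 → J5


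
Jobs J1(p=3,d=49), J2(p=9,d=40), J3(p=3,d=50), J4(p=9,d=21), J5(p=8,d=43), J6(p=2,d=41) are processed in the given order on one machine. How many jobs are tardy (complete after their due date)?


Completion vs due date:
  J1: C=3, d=49 → on time
  J2: C=12, d=40 → on time
  J3: C=15, d=50 → on time
  J4: C=24, d=21 → TARDY
  J5: C=32, d=43 → on time
  J6: C=34, d=41 → on time
Tardy jobs: J4
Count = 1


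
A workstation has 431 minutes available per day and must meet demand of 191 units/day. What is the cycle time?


Cycle time = available time / demand
= 431 / 191
= 2.26 min/unit


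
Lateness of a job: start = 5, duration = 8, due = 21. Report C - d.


Completion = 5 + 8 = 13
Lateness = C - d = 13 - 21
= -8


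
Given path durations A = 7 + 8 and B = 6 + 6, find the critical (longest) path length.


Path A: 7 + 8 = 15
Path B: 6 + 6 = 12
Critical path = longest = max(15, 12)
= 15 (Path A)


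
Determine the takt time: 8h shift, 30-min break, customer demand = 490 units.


Available = 8×60 - 30 = 450 min
Takt time = 450 / 490
= 0.92 min/unit


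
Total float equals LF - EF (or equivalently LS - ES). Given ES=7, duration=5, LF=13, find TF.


EF = ES + duration = 7 + 5 = 12
LS = LF - duration = 13 - 5 = 8
Total Float = LF - EF = 13 - 12
(or LS - ES = 8 - 7)
= 1


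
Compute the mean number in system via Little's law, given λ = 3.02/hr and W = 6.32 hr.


Little's law: L = λ × W
= 3.02 × 6.32
= 19.09


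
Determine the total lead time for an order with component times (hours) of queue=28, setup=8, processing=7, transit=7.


Lead time = queue + setup + processing + transit
= 28 + 8 + 7 + 7
= 50 hours


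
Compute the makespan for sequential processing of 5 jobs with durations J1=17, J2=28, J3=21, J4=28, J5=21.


Sequential makespan: sum all processing times
= 17 + 28 + 21 + 28 + 21
= 115 time units


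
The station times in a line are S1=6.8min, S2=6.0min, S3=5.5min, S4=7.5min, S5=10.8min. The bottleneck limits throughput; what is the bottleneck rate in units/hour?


Bottleneck = longest station time
Station times: [6.8, 6.0, 5.5, 7.5, 10.8]
Max = 10.8 min
Rate = 60 / 10.8
= 5.56 units/hour (bottleneck: 10.8min)


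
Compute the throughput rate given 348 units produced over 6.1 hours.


Throughput = units / time
= 348 / 6.1
= 57.0 units/hour


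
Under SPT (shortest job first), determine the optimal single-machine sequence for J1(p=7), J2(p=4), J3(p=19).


SPT: sort by shortest processing time
  J2: p=4
  J1: p=7
  J3: p=19
Order: J2 → J1 → J3


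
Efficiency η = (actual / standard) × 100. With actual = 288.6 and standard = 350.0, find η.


Efficiency = (actual / standard) × 100
= (288.6 / 350.0) × 100
= 82.5%


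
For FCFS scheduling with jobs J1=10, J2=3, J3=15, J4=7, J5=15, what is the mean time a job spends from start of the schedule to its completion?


Completion times:
  J1: completes at 10
  J2: completes at 13
  J3: completes at 28
  J4: completes at 35
  J5: completes at 50
Sum = 136
Average = 136/5
= 27.20


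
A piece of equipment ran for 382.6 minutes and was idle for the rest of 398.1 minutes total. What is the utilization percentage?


Utilization = busy / total × 100
= 382.6 / 398.1 × 100
= 96.1%


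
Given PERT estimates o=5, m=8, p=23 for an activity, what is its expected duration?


te = (o + 4m + p) / 6
= (5 + 4×8 + 23) / 6
= (5 + 32 + 23) / 6
= 60 / 6
= 10.00


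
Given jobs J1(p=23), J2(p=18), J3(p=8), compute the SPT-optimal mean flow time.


SPT order: J3 → J2 → J1
Completion times:
  J3: C=8
  J2: C=26
  J1: C=49
Sum = 83, n = 3
Mean flow = 83/3
= 27.67


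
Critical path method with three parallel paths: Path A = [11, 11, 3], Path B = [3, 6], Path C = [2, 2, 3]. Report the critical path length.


Path A: 11 + 11 + 3 = 25
Path B: 3 + 6 = 9
Path C: 2 + 2 + 3 = 7
Critical path = longest = max(25, 9, 7)
= 25 (Path A)


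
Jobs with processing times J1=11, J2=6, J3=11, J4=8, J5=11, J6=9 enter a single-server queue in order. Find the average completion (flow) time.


Completion times:
  J1: completes at 11
  J2: completes at 17
  J3: completes at 28
  J4: completes at 36
  J5: completes at 47
  J6: completes at 56
Sum = 195
Average = 195/6
= 32.50


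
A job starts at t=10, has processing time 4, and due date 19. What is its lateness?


Completion = 10 + 4 = 14
Lateness = C - d = 14 - 19
= -5


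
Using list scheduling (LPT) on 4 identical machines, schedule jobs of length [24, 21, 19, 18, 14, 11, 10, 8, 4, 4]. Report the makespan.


Jobs (LPT sorted): [24, 21, 19, 18, 14, 11, 10, 8, 4, 4]
Machines: 4
  J=24 → Machine 1 (load: 0+24=24)
  J=21 → Machine 2 (load: 0+21=21)
  J=19 → Machine 3 (load: 0+19=19)
  J=18 → Machine 4 (load: 0+18=18)
  J=14 → Machine 4 (load: 18+14=32)
  J=11 → Machine 3 (load: 19+11=30)
  J=10 → Machine 2 (load: 21+10=31)
  J=8 → Machine 1 (load: 24+8=32)
  J=4 → Machine 3 (load: 30+4=34)
  J=4 → Machine 2 (load: 31+4=35)
Machine loads: [32, 35, 34, 32]
Makespan = max = 35 time units


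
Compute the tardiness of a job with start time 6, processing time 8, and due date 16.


Completion = start + processing = 6 + 8 = 14
Tardiness = max(0, C - d) = max(0, 14 - 16)
= max(0, -2)
= 0


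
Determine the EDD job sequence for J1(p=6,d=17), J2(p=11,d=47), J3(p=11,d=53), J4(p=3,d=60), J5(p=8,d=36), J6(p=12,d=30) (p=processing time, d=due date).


EDD: sort by earliest due date
  J1: d=17, p=6
  J6: d=30, p=12
  J5: d=36, p=8
  J2: d=47, p=11
  J3: d=53, p=11
  J4: d=60, p=3
Order: J1 → J6 → J5 → J2 → J3 → J4


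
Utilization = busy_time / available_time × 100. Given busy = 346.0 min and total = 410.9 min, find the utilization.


Utilization = busy / total × 100
= 346.0 / 410.9 × 100
= 84.2%


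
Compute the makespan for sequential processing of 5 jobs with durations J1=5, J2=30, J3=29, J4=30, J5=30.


Sequential makespan: sum all processing times
= 5 + 30 + 29 + 30 + 30
= 124 time units


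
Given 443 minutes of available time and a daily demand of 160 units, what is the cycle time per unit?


Cycle time = available time / demand
= 443 / 160
= 2.77 min/unit


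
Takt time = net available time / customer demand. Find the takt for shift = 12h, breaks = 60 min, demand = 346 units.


Available = 12×60 - 60 = 660 min
Takt time = 660 / 346
= 1.91 min/unit


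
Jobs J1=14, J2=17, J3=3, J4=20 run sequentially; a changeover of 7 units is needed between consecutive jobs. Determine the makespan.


Makespan = Σ processing + (n-1) × setup
= (14 + 17 + 3 + 20) + (4-1)×7
= 54 + 21
= 75 time units


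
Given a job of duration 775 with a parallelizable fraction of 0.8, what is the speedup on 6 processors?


Amdahl's law: T_p = T × ((1-p) + p/N)
= 775 × ((1-0.8) + 0.8/6)
= 775 × (0.20 + 0.1333)
= 775 × 0.3333
= 258.33
Speedup = 775/258.33
= 3.00×


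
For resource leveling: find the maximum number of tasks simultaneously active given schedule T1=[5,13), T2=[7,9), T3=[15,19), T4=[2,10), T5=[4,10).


Check each time point for overlaps:
  t=7: 4 tasks active (T1, T2, T4, T5)
Max concurrent = 4


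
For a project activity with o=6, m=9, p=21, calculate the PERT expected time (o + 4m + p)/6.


te = (o + 4m + p) / 6
= (6 + 4×9 + 21) / 6
= (6 + 36 + 21) / 6
= 63 / 6
= 10.50


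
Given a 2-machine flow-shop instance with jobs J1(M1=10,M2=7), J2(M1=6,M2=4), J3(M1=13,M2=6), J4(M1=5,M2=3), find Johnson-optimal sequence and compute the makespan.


Johnson's rule:
Group 1 (M1≤M2, sort by M1): []
Group 2 (M1>M2, sort desc M2): ['J1', 'J3', 'J2', 'J4']
Sequence: J1 → J3 → J2 → J4
Makespan calculation:
  J1: M1 done=10, M2 done=17
  J3: M1 done=23, M2 done=29
  J2: M1 done=29, M2 done=33
  J4: M1 done=34, M2 done=37
= Sequence: J1 → J3 → J2 → J4, Makespan: 37


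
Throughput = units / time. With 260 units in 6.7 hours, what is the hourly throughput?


Throughput = units / time
= 260 / 6.7
= 38.8 units/hour


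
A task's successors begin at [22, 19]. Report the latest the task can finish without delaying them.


LF = min of all successor start times
Successors start at: [22, 19]
LF = min(22, 19)
= 19


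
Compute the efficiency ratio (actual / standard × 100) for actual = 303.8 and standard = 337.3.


Efficiency = (actual / standard) × 100
= (303.8 / 337.3) × 100
= 90.1%


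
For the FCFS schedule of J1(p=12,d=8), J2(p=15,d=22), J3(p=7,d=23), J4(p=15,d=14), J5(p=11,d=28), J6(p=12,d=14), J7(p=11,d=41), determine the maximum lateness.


Lateness per job (L = C - d):
  J1: C=12, d=8, L=4
  J2: C=27, d=22, L=5
  J3: C=34, d=23, L=11
  J4: C=49, d=14, L=35
  J5: C=60, d=28, L=32
  J6: C=72, d=14, L=58
  J7: C=83, d=41, L=42
Lmax = max(4, 5, 11, 35, 32, 58, 42)
= 58


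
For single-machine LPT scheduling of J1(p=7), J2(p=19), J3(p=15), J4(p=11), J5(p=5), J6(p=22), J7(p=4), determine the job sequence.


LPT: sort by longest processing time first
  J6: p=22
  J2: p=19
  J3: p=15
  J4: p=11
  J1: p=7
  J5: p=5
  J7: p=4
Order: J6 → J2 → J3 → J4 → J1 → J5 → J7


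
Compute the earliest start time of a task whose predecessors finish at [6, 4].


ES = max of all predecessor completion times
Predecessors: [6, 4]
ES = max(6, 4)
= 6


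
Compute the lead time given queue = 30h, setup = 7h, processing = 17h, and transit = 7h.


Lead time = queue + setup + processing + transit
= 30 + 7 + 17 + 7
= 61 hours


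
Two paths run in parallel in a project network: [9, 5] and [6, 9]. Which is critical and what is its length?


Path A: 9 + 5 = 14
Path B: 6 + 9 = 15
Critical path = longest = max(14, 15)
= 15 (Path B)


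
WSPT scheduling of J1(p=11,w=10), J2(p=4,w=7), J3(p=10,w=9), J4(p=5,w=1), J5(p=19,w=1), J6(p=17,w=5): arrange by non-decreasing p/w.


WSPT (Smith's rule): sort by p/w ascending
  J2: p/w = 4/7 = 0.571
  J1: p/w = 11/10 = 1.100
  J3: p/w = 10/9 = 1.111
  J6: p/w = 17/5 = 3.400
  J4: p/w = 5/1 = 5.000
  J5: p/w = 19/1 = 19.000
Order: J2 → J1 → J3 → J6 → J4 → J5


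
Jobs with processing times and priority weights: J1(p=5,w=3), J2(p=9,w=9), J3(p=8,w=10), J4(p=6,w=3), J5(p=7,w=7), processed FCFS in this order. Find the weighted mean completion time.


Completion times:
  J1: C=5, w×C=3×5=15
  J2: C=14, w×C=9×14=126
  J3: C=22, w×C=10×22=220
  J4: C=28, w×C=3×28=84
  J5: C=35, w×C=7×35=245
Sum w×C = 690
Sum w = 32
Weighted avg = 690/32
= 21.56


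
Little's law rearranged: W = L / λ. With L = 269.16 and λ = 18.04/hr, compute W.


Little's law: L = λW → W = L / λ
= 269.16 / 18.04
= 14.92 hours


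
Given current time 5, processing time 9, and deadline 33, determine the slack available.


Slack = due - current_time - processing
= 33 - 5 - 9
= 19


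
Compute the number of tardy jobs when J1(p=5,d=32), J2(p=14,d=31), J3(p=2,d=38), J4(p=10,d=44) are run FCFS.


Completion vs due date:
  J1: C=5, d=32 → on time
  J2: C=19, d=31 → on time
  J3: C=21, d=38 → on time
  J4: C=31, d=44 → on time
Tardy jobs: none
Count = 0


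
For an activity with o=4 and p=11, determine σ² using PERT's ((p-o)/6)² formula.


σ² = ((p - o) / 6)² = (p - o)² / 36
= (11 - 4)² / 36
= 7² / 36
= 49 / 36
= 1.3611


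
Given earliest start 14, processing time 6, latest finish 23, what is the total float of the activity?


EF = ES + duration = 14 + 6 = 20
LS = LF - duration = 23 - 6 = 17
Total Float = LF - EF = 23 - 20
(or LS - ES = 17 - 14)
= 3


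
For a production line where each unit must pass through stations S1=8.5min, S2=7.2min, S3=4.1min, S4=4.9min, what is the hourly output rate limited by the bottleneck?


Bottleneck = longest station time
Station times: [8.5, 7.2, 4.1, 4.9]
Max = 8.5 min
Rate = 60 / 8.5
= 7.06 units/hour (bottleneck: 8.5min)


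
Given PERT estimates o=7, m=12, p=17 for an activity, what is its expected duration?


te = (o + 4m + p) / 6
= (7 + 4×12 + 17) / 6
= (7 + 48 + 17) / 6
= 72 / 6
= 12.00


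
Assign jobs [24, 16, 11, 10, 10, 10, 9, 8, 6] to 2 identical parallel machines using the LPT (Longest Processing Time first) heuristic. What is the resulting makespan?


Jobs (LPT sorted): [24, 16, 11, 10, 10, 10, 9, 8, 6]
Machines: 2
  J=24 → Machine 1 (load: 0+24=24)
  J=16 → Machine 2 (load: 0+16=16)
  J=11 → Machine 2 (load: 16+11=27)
  J=10 → Machine 1 (load: 24+10=34)
  J=10 → Machine 2 (load: 27+10=37)
  J=10 → Machine 1 (load: 34+10=44)
  J=9 → Machine 2 (load: 37+9=46)
  J=8 → Machine 1 (load: 44+8=52)
  J=6 → Machine 2 (load: 46+6=52)
Machine loads: [52, 52]
Makespan = max = 52 time units


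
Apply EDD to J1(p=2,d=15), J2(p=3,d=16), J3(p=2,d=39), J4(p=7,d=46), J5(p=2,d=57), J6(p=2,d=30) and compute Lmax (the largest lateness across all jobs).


EDD order: J1 → J2 → J6 → J3 → J4 → J5
Completion and lateness:
  J1: C=2, d=15, L=2-15=-13
  J2: C=5, d=16, L=5-16=-11
  J6: C=7, d=30, L=7-30=-23
  J3: C=9, d=39, L=9-39=-30
  J4: C=16, d=46, L=16-46=-30
  J5: C=18, d=57, L=18-57=-39
Lmax = max(-13, -11, -23, -30, -30, -39)
= -11


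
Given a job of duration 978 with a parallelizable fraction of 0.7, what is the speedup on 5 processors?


Amdahl's law: T_p = T × ((1-p) + p/N)
= 978 × ((1-0.7) + 0.7/5)
= 978 × (0.30 + 0.1400)
= 978 × 0.4400
= 430.32
Speedup = 978/430.32
= 2.27×


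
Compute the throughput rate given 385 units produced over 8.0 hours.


Throughput = units / time
= 385 / 8.0
= 48.1 units/hour


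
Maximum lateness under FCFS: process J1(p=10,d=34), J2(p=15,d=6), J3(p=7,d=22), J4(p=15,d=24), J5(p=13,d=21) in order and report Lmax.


Lateness per job (L = C - d):
  J1: C=10, d=34, L=-24
  J2: C=25, d=6, L=19
  J3: C=32, d=22, L=10
  J4: C=47, d=24, L=23
  J5: C=60, d=21, L=39
Lmax = max(-24, 19, 10, 23, 39)
= 39


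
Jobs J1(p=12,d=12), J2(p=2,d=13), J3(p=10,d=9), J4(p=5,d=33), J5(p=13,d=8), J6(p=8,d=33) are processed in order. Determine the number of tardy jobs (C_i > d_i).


Completion vs due date:
  J1: C=12, d=12 → on time
  J2: C=14, d=13 → TARDY
  J3: C=24, d=9 → TARDY
  J4: C=29, d=33 → on time
  J5: C=42, d=8 → TARDY
  J6: C=50, d=33 → TARDY
Tardy jobs: J2, J3, J5, J6
Count = 4


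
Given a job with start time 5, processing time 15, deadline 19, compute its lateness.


Completion = 5 + 15 = 20
Lateness = C - d = 20 - 19
= 1


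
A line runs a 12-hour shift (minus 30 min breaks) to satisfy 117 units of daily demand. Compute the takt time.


Available = 12×60 - 30 = 690 min
Takt time = 690 / 117
= 5.90 min/unit


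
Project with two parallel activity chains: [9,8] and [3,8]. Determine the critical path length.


Path A: 9 + 8 = 17
Path B: 3 + 8 = 11
Critical path = longest = max(17, 11)
= 17 (Path A)


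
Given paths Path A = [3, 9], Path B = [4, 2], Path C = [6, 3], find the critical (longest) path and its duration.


Path A: 3 + 9 = 12
Path B: 4 + 2 = 6
Path C: 6 + 3 = 9
Critical path = longest = max(12, 6, 9)
= 12 (Path A)


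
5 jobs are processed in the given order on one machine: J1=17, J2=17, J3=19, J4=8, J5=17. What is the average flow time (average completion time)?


Completion times:
  J1: completes at 17
  J2: completes at 34
  J3: completes at 53
  J4: completes at 61
  J5: completes at 78
Sum = 243
Average = 243/5
= 48.60


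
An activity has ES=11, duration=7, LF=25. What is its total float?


EF = ES + duration = 11 + 7 = 18
LS = LF - duration = 25 - 7 = 18
Total Float = LF - EF = 25 - 18
(or LS - ES = 18 - 11)
= 7


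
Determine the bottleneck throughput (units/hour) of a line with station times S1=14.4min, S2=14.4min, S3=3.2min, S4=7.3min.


Bottleneck = longest station time
Station times: [14.4, 14.4, 3.2, 7.3]
Max = 14.4 min
Rate = 60 / 14.4
= 4.17 units/hour (bottleneck: 14.4min)


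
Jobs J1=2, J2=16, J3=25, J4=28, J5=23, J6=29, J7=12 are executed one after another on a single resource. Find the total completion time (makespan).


Sequential makespan: sum all processing times
= 2 + 16 + 25 + 28 + 23 + 29 + 12
= 135 time units


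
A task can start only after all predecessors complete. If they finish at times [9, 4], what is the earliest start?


ES = max of all predecessor completion times
Predecessors: [9, 4]
ES = max(9, 4)
= 9


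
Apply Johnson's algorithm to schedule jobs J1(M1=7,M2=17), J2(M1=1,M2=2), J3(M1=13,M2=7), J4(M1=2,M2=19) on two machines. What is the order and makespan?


Johnson's rule:
Group 1 (M1≤M2, sort by M1): ['J2', 'J4', 'J1']
Group 2 (M1>M2, sort desc M2): ['J3']
Sequence: J2 → J4 → J1 → J3
Makespan calculation:
  J2: M1 done=1, M2 done=3
  J4: M1 done=3, M2 done=22
  J1: M1 done=10, M2 done=39
  J3: M1 done=23, M2 done=46
= Sequence: J2 → J4 → J1 → J3, Makespan: 46


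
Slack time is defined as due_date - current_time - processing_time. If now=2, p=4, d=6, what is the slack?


Slack = due - current_time - processing
= 6 - 2 - 4
= 0


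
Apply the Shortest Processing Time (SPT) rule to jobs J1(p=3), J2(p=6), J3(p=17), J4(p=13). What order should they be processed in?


SPT: sort by shortest processing time
  J1: p=3
  J2: p=6
  J4: p=13
  J3: p=17
Order: J1 → J2 → J4 → J3


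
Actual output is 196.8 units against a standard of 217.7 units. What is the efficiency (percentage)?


Efficiency = (actual / standard) × 100
= (196.8 / 217.7) × 100
= 90.4%


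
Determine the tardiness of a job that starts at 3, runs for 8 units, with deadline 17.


Completion = start + processing = 3 + 8 = 11
Tardiness = max(0, C - d) = max(0, 11 - 17)
= max(0, -6)
= 0


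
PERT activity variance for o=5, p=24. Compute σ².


σ² = ((p - o) / 6)² = (p - o)² / 36
= (24 - 5)² / 36
= 19² / 36
= 361 / 36
= 10.0278


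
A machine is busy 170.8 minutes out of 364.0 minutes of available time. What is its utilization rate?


Utilization = busy / total × 100
= 170.8 / 364.0 × 100
= 46.9%


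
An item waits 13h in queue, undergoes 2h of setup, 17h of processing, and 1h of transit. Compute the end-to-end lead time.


Lead time = queue + setup + processing + transit
= 13 + 2 + 17 + 1
= 33 hours


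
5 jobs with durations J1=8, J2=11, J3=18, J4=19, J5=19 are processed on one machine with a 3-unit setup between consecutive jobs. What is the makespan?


Makespan = Σ processing + (n-1) × setup
= (8 + 11 + 18 + 19 + 19) + (5-1)×3
= 75 + 12
= 87 time units


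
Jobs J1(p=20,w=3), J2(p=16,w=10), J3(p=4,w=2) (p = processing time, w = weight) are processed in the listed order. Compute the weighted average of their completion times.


Completion times:
  J1: C=20, w×C=3×20=60
  J2: C=36, w×C=10×36=360
  J3: C=40, w×C=2×40=80
Sum w×C = 500
Sum w = 15
Weighted avg = 500/15
= 33.33


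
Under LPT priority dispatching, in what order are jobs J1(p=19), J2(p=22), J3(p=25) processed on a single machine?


LPT: sort by longest processing time first
  J3: p=25
  J2: p=22
  J1: p=19
Order: J3 → J2 → J1


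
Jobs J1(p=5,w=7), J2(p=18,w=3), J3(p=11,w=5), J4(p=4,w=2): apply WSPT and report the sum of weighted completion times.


WSPT order (by p/w): J1 → J4 → J3 → J2
  J1: C=5, w·C=7×5=35
  J4: C=9, w·C=2×9=18
  J3: C=20, w·C=5×20=100
  J2: C=38, w·C=3×38=114
Σ w·C = 267
= 267


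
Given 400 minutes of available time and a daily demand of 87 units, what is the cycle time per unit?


Cycle time = available time / demand
= 400 / 87
= 4.60 min/unit


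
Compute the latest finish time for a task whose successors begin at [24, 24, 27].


LF = min of all successor start times
Successors start at: [24, 24, 27]
LF = min(24, 24, 27)
= 24


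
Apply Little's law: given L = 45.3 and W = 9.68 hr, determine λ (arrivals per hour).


Little's law: L = λW → λ = L / W
= 45.3 / 9.68
= 4.68 per hour


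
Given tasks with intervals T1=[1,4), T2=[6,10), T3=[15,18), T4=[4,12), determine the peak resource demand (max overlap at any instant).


Check each time point for overlaps:
  t=6: 2 tasks active (T2, T4)
Max concurrent = 2


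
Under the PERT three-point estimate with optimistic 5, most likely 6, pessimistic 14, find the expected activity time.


te = (o + 4m + p) / 6
= (5 + 4×6 + 14) / 6
= (5 + 24 + 14) / 6
= 43 / 6
= 7.17


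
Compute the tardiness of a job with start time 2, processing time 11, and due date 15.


Completion = start + processing = 2 + 11 = 13
Tardiness = max(0, C - d) = max(0, 13 - 15)
= max(0, -2)
= 0


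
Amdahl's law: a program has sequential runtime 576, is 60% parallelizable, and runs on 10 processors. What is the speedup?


Amdahl's law: T_p = T × ((1-p) + p/N)
= 576 × ((1-0.6) + 0.6/10)
= 576 × (0.40 + 0.0600)
= 576 × 0.4600
= 264.96
Speedup = 576/264.96
= 2.17×


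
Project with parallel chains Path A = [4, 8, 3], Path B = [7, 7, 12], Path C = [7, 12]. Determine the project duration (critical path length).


Path A: 4 + 8 + 3 = 15
Path B: 7 + 7 + 12 = 26
Path C: 7 + 12 = 19
Critical path = longest = max(15, 26, 19)
= 26 (Path B)


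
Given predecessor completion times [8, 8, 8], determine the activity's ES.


ES = max of all predecessor completion times
Predecessors: [8, 8, 8]
ES = max(8, 8, 8)
= 8


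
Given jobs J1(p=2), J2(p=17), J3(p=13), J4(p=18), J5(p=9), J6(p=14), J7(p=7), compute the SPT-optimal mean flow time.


SPT order: J1 → J7 → J5 → J3 → J6 → J2 → J4
Completion times:
  J1: C=2
  J7: C=9
  J5: C=18
  J3: C=31
  J6: C=45
  J2: C=62
  J4: C=80
Sum = 247, n = 7
Mean flow = 247/7
= 35.29


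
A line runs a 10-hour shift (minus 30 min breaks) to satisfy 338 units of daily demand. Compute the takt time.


Available = 10×60 - 30 = 570 min
Takt time = 570 / 338
= 1.69 min/unit


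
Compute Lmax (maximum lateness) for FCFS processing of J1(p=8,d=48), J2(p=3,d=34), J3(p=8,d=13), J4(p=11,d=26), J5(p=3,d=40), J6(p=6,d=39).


Lateness per job (L = C - d):
  J1: C=8, d=48, L=-40
  J2: C=11, d=34, L=-23
  J3: C=19, d=13, L=6
  J4: C=30, d=26, L=4
  J5: C=33, d=40, L=-7
  J6: C=39, d=39, L=0
Lmax = max(-40, -23, 6, 4, -7, 0)
= 6


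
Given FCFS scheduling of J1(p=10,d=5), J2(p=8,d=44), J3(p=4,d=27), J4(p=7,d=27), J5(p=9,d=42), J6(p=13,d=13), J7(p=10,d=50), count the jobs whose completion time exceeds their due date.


Completion vs due date:
  J1: C=10, d=5 → TARDY
  J2: C=18, d=44 → on time
  J3: C=22, d=27 → on time
  J4: C=29, d=27 → TARDY
  J5: C=38, d=42 → on time
  J6: C=51, d=13 → TARDY
  J7: C=61, d=50 → TARDY
Tardy jobs: J1, J4, J6, J7
Count = 4


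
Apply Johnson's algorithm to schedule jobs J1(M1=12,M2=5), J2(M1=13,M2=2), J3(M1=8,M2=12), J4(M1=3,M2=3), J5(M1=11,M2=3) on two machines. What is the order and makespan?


Johnson's rule:
Group 1 (M1≤M2, sort by M1): ['J4', 'J3']
Group 2 (M1>M2, sort desc M2): ['J1', 'J5', 'J2']
Sequence: J4 → J3 → J1 → J5 → J2
Makespan calculation:
  J4: M1 done=3, M2 done=6
  J3: M1 done=11, M2 done=23
  J1: M1 done=23, M2 done=28
  J5: M1 done=34, M2 done=37
  J2: M1 done=47, M2 done=49
= Sequence: J4 → J3 → J1 → J5 → J2, Makespan: 49


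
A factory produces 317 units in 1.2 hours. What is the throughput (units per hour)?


Throughput = units / time
= 317 / 1.2
= 264.2 units/hour


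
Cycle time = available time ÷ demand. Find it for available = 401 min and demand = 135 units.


Cycle time = available time / demand
= 401 / 135
= 2.97 min/unit


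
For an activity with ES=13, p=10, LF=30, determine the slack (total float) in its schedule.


EF = ES + duration = 13 + 10 = 23
LS = LF - duration = 30 - 10 = 20
Total Float = LF - EF = 30 - 23
(or LS - ES = 20 - 13)
= 7


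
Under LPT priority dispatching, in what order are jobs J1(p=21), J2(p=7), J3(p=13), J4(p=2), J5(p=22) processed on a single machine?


LPT: sort by longest processing time first
  J5: p=22
  J1: p=21
  J3: p=13
  J2: p=7
  J4: p=2
Order: J5 → J1 → J3 → J2 → J4


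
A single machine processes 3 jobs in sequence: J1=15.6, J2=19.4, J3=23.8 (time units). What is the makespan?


Sequential makespan: sum all processing times
= 15.6 + 19.4 + 23.8
= 58.8 time units


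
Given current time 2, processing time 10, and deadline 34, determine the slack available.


Slack = due - current_time - processing
= 34 - 2 - 10
= 22


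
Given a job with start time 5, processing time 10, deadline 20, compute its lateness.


Completion = 5 + 10 = 15
Lateness = C - d = 15 - 20
= -5


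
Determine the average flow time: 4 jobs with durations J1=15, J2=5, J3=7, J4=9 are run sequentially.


Completion times:
  J1: completes at 15
  J2: completes at 20
  J3: completes at 27
  J4: completes at 36
Sum = 98
Average = 98/4
= 24.50


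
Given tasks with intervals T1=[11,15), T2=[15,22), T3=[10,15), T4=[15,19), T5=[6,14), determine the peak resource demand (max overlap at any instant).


Check each time point for overlaps:
  t=11: 3 tasks active (T1, T3, T5)
Max concurrent = 3


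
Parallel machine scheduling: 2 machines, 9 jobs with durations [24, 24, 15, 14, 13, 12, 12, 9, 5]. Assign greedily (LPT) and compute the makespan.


Jobs (LPT sorted): [24, 24, 15, 14, 13, 12, 12, 9, 5]
Machines: 2
  J=24 → Machine 1 (load: 0+24=24)
  J=24 → Machine 2 (load: 0+24=24)
  J=15 → Machine 1 (load: 24+15=39)
  J=14 → Machine 2 (load: 24+14=38)
  J=13 → Machine 2 (load: 38+13=51)
  J=12 → Machine 1 (load: 39+12=51)
  J=12 → Machine 1 (load: 51+12=63)
  J=9 → Machine 2 (load: 51+9=60)
  J=5 → Machine 2 (load: 60+5=65)
Machine loads: [63, 65]
Makespan = max = 65 time units


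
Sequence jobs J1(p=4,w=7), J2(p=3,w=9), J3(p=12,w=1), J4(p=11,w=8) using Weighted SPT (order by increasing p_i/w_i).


WSPT (Smith's rule): sort by p/w ascending
  J2: p/w = 3/9 = 0.333
  J1: p/w = 4/7 = 0.571
  J4: p/w = 11/8 = 1.375
  J3: p/w = 12/1 = 12.000
Order: J2 → J1 → J4 → J3


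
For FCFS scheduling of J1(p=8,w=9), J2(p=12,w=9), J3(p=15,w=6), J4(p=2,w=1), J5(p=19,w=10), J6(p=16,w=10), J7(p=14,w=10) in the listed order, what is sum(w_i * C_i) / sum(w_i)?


Completion times:
  J1: C=8, w×C=9×8=72
  J2: C=20, w×C=9×20=180
  J3: C=35, w×C=6×35=210
  J4: C=37, w×C=1×37=37
  J5: C=56, w×C=10×56=560
  J6: C=72, w×C=10×72=720
  J7: C=86, w×C=10×86=860
Sum w×C = 2639
Sum w = 55
Weighted avg = 2639/55
= 47.98


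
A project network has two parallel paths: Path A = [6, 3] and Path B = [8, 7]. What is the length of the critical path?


Path A: 6 + 3 = 9
Path B: 8 + 7 = 15
Critical path = longest = max(9, 15)
= 15 (Path B)


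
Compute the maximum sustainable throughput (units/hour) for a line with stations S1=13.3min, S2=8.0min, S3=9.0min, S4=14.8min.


Bottleneck = longest station time
Station times: [13.3, 8.0, 9.0, 14.8]
Max = 14.8 min
Rate = 60 / 14.8
= 4.05 units/hour (bottleneck: 14.8min)


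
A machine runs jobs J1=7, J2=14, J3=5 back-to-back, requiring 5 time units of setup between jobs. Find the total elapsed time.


Makespan = Σ processing + (n-1) × setup
= (7 + 14 + 5) + (3-1)×5
= 26 + 10
= 36 time units


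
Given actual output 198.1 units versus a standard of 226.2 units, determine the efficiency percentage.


Efficiency = (actual / standard) × 100
= (198.1 / 226.2) × 100
= 87.6%


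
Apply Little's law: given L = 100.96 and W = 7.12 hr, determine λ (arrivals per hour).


Little's law: L = λW → λ = L / W
= 100.96 / 7.12
= 14.18 per hour


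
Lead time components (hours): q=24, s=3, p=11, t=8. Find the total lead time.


Lead time = queue + setup + processing + transit
= 24 + 3 + 11 + 8
= 46 hours


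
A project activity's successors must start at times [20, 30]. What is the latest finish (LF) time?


LF = min of all successor start times
Successors start at: [20, 30]
LF = min(20, 30)
= 20


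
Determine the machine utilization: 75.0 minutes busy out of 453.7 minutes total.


Utilization = busy / total × 100
= 75.0 / 453.7 × 100
= 16.5%


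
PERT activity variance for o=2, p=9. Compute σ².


σ² = ((p - o) / 6)² = (p - o)² / 36
= (9 - 2)² / 36
= 7² / 36
= 49 / 36
= 1.3611


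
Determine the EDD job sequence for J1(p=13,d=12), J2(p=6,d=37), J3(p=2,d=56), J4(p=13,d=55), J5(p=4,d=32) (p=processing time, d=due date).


EDD: sort by earliest due date
  J1: d=12, p=13
  J5: d=32, p=4
  J2: d=37, p=6
  J4: d=55, p=13
  J3: d=56, p=2
Order: J1 → J5 → J2 → J4 → J3


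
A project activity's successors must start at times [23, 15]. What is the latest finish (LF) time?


LF = min of all successor start times
Successors start at: [23, 15]
LF = min(23, 15)
= 15


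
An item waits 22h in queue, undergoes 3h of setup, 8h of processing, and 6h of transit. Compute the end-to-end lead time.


Lead time = queue + setup + processing + transit
= 22 + 3 + 8 + 6
= 39 hours


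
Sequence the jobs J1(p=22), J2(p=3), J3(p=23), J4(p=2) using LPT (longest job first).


LPT: sort by longest processing time first
  J3: p=23
  J1: p=22
  J2: p=3
  J4: p=2
Order: J3 → J1 → J2 → J4


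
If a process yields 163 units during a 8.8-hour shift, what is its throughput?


Throughput = units / time
= 163 / 8.8
= 18.5 units/hour


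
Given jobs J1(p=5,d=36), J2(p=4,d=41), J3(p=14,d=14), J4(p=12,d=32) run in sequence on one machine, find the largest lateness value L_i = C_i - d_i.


Lateness per job (L = C - d):
  J1: C=5, d=36, L=-31
  J2: C=9, d=41, L=-32
  J3: C=23, d=14, L=9
  J4: C=35, d=32, L=3
Lmax = max(-31, -32, 9, 3)
= 9


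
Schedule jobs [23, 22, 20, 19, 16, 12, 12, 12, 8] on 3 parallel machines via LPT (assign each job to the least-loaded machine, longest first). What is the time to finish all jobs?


Jobs (LPT sorted): [23, 22, 20, 19, 16, 12, 12, 12, 8]
Machines: 3
  J=23 → Machine 1 (load: 0+23=23)
  J=22 → Machine 2 (load: 0+22=22)
  J=20 → Machine 3 (load: 0+20=20)
  J=19 → Machine 3 (load: 20+19=39)
  J=16 → Machine 2 (load: 22+16=38)
  J=12 → Machine 1 (load: 23+12=35)
  J=12 → Machine 1 (load: 35+12=47)
  J=12 → Machine 2 (load: 38+12=50)
  J=8 → Machine 3 (load: 39+8=47)
Machine loads: [47, 50, 47]
Makespan = max = 50 time units


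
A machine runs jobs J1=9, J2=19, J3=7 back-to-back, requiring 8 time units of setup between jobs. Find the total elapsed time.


Makespan = Σ processing + (n-1) × setup
= (9 + 19 + 7) + (3-1)×8
= 35 + 16
= 51 time units


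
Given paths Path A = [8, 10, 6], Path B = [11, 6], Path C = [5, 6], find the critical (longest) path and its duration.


Path A: 8 + 10 + 6 = 24
Path B: 11 + 6 = 17
Path C: 5 + 6 = 11
Critical path = longest = max(24, 17, 11)
= 24 (Path A)


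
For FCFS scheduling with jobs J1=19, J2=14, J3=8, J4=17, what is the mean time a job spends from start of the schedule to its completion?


Completion times:
  J1: completes at 19
  J2: completes at 33
  J3: completes at 41
  J4: completes at 58
Sum = 151
Average = 151/4
= 37.75


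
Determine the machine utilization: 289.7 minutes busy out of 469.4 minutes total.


Utilization = busy / total × 100
= 289.7 / 469.4 × 100
= 61.7%


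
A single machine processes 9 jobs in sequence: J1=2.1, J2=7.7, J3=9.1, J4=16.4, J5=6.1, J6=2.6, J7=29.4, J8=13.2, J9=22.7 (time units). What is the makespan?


Sequential makespan: sum all processing times
= 2.1 + 7.7 + 9.1 + 16.4 + 6.1 + 2.6 + 29.4 + 13.2 + 22.7
= 109.3 time units


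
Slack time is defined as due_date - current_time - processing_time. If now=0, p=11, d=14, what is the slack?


Slack = due - current_time - processing
= 14 - 0 - 11
= 3


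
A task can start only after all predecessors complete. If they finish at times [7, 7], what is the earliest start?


ES = max of all predecessor completion times
Predecessors: [7, 7]
ES = max(7, 7)
= 7


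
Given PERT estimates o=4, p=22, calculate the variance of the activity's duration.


σ² = ((p - o) / 6)² = (p - o)² / 36
= (22 - 4)² / 36
= 18² / 36
= 324 / 36
= 9.0000


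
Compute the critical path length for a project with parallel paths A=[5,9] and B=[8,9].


Path A: 5 + 9 = 14
Path B: 8 + 9 = 17
Critical path = longest = max(14, 17)
= 17 (Path B)


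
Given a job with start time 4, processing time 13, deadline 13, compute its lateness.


Completion = 4 + 13 = 17
Lateness = C - d = 17 - 13
= 4


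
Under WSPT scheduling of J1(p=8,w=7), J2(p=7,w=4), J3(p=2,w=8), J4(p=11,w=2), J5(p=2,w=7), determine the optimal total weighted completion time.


WSPT order (by p/w): J3 → J5 → J1 → J2 → J4
  J3: C=2, w·C=8×2=16
  J5: C=4, w·C=7×4=28
  J1: C=12, w·C=7×12=84
  J2: C=19, w·C=4×19=76
  J4: C=30, w·C=2×30=60
Σ w·C = 264
= 264


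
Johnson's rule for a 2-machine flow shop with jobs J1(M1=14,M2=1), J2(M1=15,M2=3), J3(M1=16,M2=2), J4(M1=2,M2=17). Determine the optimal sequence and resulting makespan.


Johnson's rule:
Group 1 (M1≤M2, sort by M1): ['J4']
Group 2 (M1>M2, sort desc M2): ['J2', 'J3', 'J1']
Sequence: J4 → J2 → J3 → J1
Makespan calculation:
  J4: M1 done=2, M2 done=19
  J2: M1 done=17, M2 done=22
  J3: M1 done=33, M2 done=35
  J1: M1 done=47, M2 done=48
= Sequence: J4 → J2 → J3 → J1, Makespan: 48


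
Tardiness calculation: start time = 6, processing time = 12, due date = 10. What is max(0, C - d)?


Completion = start + processing = 6 + 12 = 18
Tardiness = max(0, C - d) = max(0, 18 - 10)
= max(0, 8)
= 8
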